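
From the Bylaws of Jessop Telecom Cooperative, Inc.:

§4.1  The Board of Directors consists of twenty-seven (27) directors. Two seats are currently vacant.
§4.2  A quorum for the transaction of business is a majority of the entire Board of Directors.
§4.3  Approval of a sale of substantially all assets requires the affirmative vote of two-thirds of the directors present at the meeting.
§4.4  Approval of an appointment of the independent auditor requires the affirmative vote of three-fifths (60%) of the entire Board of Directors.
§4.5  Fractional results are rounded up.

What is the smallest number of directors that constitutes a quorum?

14

A majority of 27 is 14.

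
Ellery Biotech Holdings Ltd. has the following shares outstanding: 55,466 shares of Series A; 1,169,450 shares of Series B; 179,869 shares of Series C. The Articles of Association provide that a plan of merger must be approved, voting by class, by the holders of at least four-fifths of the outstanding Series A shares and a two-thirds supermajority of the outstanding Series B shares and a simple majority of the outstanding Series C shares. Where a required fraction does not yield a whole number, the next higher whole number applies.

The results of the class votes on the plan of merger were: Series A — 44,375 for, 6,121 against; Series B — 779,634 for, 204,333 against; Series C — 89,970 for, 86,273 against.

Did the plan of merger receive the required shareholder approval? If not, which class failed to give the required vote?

Approved — every class gave the required vote.

Series A: 4/5 of 55466 = 44372.80, rounded up to 44373; 44,373 required, 44,375 in favor — approved.
Series B: 2/3 of 1169450 = 779633.33, rounded up to 779634; 779,634 required, 779,634 in favor — approved.
Series C: a majority of 179869 is 89935; 89,935 required, 89,970 in favor — approved.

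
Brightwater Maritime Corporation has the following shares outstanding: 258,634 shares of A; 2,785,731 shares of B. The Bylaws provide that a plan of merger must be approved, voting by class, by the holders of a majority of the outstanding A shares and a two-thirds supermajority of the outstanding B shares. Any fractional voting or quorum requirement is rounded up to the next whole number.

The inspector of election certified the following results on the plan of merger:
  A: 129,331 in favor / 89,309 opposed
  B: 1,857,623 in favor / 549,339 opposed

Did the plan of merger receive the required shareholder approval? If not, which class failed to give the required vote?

Approved — every class gave the required vote.

A: a majority of 258634 is 129318; 129,318 required, 129,331 in favor — approved.
B: 2/3 of 2785731 = 1857154; 1,857,154 required, 1,857,623 in favor — approved.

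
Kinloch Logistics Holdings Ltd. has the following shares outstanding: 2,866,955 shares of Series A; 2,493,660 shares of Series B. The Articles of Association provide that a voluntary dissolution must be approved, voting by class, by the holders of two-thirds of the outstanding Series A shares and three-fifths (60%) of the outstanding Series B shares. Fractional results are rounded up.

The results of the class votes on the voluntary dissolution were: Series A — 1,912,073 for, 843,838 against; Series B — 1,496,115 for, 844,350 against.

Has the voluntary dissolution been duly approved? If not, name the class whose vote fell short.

Series A: 2/3 of 2866955 = 1911303.33, rounded up to 1911304; 1,911,304 required, 1,912,073 in favor — approved.
Series B: 3/5 of 2493660 = 1496196; 1,496,196 required, 1,496,115 in favor — not approved.

Not approved — the Series B shares did not give the required vote.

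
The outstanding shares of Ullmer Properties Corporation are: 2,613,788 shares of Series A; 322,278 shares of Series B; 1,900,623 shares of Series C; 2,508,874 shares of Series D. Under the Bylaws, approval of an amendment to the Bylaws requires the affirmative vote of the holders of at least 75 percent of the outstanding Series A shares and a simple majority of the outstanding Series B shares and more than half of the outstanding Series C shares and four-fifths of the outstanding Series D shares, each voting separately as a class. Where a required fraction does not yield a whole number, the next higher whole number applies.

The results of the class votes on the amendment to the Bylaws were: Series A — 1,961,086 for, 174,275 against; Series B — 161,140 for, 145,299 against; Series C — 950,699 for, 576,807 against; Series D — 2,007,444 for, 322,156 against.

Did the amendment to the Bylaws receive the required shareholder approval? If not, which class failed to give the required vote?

Approved — every class gave the required vote.

Series A: 3/4 of 2613788 = 1960341; 1,960,341 required, 1,961,086 in favor — approved.
Series B: a majority of 322278 is 161140; 161,140 required, 161,140 in favor — approved.
Series C: a majority of 1900623 is 950312; 950,312 required, 950,699 in favor — approved.
Series D: 4/5 of 2508874 = 2007099.20, rounded up to 2007100; 2,007,100 required, 2,007,444 in favor — approved.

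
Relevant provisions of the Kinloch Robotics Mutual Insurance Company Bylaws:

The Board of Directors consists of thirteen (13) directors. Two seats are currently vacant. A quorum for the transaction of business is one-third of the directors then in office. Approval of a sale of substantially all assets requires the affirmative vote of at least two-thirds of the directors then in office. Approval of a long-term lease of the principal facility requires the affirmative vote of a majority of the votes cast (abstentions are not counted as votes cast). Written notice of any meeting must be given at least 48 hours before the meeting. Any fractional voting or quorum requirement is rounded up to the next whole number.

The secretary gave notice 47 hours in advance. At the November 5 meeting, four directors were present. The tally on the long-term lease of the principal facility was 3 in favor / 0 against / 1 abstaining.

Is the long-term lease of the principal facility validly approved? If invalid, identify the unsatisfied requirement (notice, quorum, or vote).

Notice: 47 hours given; 48 required (47 < 48). Not satisfied.
Quorum: 4 present; quorum is 4. Satisfied.
Vote: the long-term lease of the principal facility requires a majority of the votes cast (4 present − 1 abstaining = 3). A majority of 3 is 2, so 2 affirmative votes are needed; 3 voted in favor. Satisfied.

Invalid — notice requirement not satisfied.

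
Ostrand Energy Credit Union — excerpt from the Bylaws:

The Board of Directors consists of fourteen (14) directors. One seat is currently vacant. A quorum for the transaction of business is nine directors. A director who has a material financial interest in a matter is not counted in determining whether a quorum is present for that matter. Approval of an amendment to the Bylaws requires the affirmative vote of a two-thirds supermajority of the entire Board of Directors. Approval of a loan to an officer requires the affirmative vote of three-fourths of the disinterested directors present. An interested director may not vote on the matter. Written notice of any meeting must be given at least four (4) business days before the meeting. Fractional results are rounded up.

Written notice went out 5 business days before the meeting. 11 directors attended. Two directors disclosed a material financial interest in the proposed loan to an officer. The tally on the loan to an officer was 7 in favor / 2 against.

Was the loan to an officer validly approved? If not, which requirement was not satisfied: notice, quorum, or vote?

Notice: 5 business days given; 4 required (5 ≥ 4). Satisfied.
Quorum: 11 present, but the 2 interested directors do not count, leaving 9. Quorum is 9. Satisfied.
Vote: the loan to an officer requires three-fourths of the disinterested directors present (11 − 2 = 9). 3/4 of 9 = 6.75, rounded up to 7, so 7 affirmative votes are needed; 7 voted in favor. Satisfied.

Valid — all requirements satisfied.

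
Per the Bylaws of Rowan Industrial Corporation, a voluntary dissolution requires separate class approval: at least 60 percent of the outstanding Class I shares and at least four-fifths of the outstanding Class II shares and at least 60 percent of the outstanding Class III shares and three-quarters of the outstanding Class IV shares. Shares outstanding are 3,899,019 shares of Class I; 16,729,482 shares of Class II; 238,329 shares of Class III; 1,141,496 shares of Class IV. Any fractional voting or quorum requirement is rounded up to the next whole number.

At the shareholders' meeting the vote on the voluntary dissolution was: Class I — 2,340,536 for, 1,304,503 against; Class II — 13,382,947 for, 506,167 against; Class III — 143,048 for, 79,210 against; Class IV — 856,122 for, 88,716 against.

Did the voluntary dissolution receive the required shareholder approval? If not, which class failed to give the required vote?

Class I: 3/5 of 3899019 = 2339411.40, rounded up to 2339412; 2,339,412 required, 2,340,536 in favor — approved.
Class II: 4/5 of 16729482 = 13383585.60, rounded up to 13383586; 13,383,586 required, 13,382,947 in favor — not approved.
Class III: 3/5 of 238329 = 142997.40, rounded up to 142998; 142,998 required, 143,048 in favor — approved.
Class IV: 3/4 of 1141496 = 856122; 856,122 required, 856,122 in favor — approved.

Not approved — the Class II shares did not give the required vote.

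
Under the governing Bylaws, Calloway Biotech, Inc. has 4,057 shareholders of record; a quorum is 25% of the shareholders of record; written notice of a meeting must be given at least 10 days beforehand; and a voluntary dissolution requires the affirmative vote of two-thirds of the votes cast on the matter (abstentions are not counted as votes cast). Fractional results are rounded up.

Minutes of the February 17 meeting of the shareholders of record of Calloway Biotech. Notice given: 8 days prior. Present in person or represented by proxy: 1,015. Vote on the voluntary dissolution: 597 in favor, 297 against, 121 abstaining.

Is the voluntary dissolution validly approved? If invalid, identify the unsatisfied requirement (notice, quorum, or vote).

Invalid — notice requirement not satisfied.

Notice: 8 days given; 10 required. Not satisfied.
Quorum: 25% of 4,057 = 1,014.25, rounded up to 1,015; 1,015 present. Satisfied.
Vote: requires two-thirds of the votes cast (1,015 − 121 abstaining = 894); 2/3 of 894 = 596, so 596 needed; 597 in favor. Satisfied.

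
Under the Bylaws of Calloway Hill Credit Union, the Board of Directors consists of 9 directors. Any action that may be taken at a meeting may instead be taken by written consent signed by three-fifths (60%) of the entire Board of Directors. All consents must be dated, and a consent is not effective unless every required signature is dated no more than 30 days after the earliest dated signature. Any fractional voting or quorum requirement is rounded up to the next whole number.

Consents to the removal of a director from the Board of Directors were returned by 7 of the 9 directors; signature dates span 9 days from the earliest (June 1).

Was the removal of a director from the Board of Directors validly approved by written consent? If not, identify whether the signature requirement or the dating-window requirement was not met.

Effective — both the signature and dating-window requirements are satisfied.

Signatures required: three-fifths (60%) of 9 — 3/5 of 9 = 5.40, rounded up to 6, so 6 needed; 7 signed. Sufficient.
Dating window: the latest signature is 9 days after the earliest; the limit is 30 days. Within the window.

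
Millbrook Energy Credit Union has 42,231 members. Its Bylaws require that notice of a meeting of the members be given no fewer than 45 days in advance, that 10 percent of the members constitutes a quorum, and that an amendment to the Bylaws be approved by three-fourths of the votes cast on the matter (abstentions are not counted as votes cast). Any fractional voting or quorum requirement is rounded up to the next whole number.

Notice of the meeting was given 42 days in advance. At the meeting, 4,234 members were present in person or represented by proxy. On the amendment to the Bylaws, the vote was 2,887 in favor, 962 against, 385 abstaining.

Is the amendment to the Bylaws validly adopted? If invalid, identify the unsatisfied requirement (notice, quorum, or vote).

Invalid — notice requirement not satisfied.

Notice: 42 days given; 45 required. Not satisfied.
Quorum: 10% of 42,231 = 4,223.10, rounded up to 4,224; 4,234 present. Satisfied.
Vote: requires three-fourths of the votes cast (4,234 − 385 abstaining = 3,849); 3/4 of 3849 = 2886.75, rounded up to 2887, so 2,887 needed; 2,887 in favor. Satisfied.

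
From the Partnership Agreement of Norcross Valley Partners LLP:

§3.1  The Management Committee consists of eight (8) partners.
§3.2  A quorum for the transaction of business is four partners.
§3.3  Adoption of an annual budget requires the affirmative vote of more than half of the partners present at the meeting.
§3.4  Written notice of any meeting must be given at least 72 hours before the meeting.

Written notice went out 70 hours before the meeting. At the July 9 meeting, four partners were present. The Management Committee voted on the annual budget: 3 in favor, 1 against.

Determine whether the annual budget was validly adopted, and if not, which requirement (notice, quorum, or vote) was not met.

Invalid — notice requirement not satisfied.

Notice: 70 hours given; 72 required (70 < 72). Not satisfied.
Quorum: 4 present; quorum is 4. Satisfied.
Vote: the annual budget requires a majority of the partners present (4). A majority of 4 is 3, so 3 affirmative votes are needed; 3 voted in favor. Satisfied.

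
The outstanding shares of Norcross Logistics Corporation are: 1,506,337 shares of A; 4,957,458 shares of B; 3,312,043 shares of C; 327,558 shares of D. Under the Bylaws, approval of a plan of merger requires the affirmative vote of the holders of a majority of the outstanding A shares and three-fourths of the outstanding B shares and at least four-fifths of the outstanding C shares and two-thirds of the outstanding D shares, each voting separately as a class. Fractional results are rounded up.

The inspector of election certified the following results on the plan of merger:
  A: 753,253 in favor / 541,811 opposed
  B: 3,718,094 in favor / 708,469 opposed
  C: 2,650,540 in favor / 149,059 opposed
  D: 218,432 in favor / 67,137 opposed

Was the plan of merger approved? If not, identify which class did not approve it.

A: a majority of 1506337 is 753169; 753,169 required, 753,253 in favor — approved.
B: 3/4 of 4957458 = 3718093.50, rounded up to 3718094; 3,718,094 required, 3,718,094 in favor — approved.
C: 4/5 of 3312043 = 2649634.40, rounded up to 2649635; 2,649,635 required, 2,650,540 in favor — approved.
D: 2/3 of 327558 = 218372; 218,372 required, 218,432 in favor — approved.

Approved — every class gave the required vote.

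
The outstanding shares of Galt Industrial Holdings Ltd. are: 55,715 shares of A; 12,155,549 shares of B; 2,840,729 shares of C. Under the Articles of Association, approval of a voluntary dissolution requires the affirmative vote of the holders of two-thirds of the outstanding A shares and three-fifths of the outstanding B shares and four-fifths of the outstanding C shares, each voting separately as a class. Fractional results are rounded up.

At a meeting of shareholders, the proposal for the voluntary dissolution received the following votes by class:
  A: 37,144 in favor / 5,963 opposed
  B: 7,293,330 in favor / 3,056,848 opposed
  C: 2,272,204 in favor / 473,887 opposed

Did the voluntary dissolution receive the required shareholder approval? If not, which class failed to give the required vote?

A: 2/3 of 55715 = 37143.33, rounded up to 37144; 37,144 required, 37,144 in favor — approved.
B: 3/5 of 12155549 = 7293329.40, rounded up to 7293330; 7,293,330 required, 7,293,330 in favor — approved.
C: 4/5 of 2840729 = 2272583.20, rounded up to 2272584; 2,272,584 required, 2,272,204 in favor — not approved.

Not approved — the C shares did not give the required vote.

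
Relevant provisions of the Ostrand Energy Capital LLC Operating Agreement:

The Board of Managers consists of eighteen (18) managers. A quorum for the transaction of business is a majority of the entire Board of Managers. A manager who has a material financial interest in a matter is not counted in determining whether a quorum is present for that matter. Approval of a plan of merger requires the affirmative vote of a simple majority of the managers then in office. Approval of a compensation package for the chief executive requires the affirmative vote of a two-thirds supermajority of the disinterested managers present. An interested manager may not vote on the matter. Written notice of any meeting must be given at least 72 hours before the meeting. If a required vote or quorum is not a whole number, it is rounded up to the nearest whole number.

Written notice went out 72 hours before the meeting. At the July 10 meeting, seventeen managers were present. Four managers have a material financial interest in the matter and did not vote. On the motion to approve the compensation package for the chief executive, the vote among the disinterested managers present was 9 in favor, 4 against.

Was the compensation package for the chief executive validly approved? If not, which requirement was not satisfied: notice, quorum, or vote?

Valid — all requirements satisfied.

Notice: 72 hours given; 72 required (72 ≥ 72). Satisfied.
Quorum: 17 present, but the 4 interested managers do not count, leaving 13. Quorum is 10. Satisfied.
Vote: the compensation package for the chief executive requires two-thirds of the disinterested managers present (17 − 4 = 13). 2/3 of 13 = 8.67, rounded up to 9, so 9 affirmative votes are needed; 9 voted in favor. Satisfied.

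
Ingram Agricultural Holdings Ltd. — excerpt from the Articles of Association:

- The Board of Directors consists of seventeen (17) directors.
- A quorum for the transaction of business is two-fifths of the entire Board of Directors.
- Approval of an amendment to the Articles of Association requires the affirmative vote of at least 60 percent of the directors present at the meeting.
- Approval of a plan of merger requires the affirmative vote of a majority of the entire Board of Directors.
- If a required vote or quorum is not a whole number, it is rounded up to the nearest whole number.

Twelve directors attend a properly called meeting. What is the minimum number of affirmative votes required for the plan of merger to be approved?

9

The plan of merger requires a majority of the entire Board of Directors (17).
A majority of 17 is 9.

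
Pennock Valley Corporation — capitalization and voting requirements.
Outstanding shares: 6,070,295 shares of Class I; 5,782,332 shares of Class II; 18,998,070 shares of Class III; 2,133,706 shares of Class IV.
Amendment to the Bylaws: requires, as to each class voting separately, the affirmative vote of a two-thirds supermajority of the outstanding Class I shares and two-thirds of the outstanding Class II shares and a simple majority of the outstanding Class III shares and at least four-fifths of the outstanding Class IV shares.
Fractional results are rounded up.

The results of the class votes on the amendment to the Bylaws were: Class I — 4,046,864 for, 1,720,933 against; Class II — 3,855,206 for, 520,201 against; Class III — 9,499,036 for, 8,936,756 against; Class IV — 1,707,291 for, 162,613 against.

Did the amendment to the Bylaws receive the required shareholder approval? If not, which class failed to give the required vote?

Approved — every class gave the required vote.

Class I: 2/3 of 6070295 = 4046863.33, rounded up to 4046864; 4,046,864 required, 4,046,864 in favor — approved.
Class II: 2/3 of 5782332 = 3854888; 3,854,888 required, 3,855,206 in favor — approved.
Class III: a majority of 18998070 is 9499036; 9,499,036 required, 9,499,036 in favor — approved.
Class IV: 4/5 of 2133706 = 1706964.80, rounded up to 1706965; 1,706,965 required, 1,707,291 in favor — approved.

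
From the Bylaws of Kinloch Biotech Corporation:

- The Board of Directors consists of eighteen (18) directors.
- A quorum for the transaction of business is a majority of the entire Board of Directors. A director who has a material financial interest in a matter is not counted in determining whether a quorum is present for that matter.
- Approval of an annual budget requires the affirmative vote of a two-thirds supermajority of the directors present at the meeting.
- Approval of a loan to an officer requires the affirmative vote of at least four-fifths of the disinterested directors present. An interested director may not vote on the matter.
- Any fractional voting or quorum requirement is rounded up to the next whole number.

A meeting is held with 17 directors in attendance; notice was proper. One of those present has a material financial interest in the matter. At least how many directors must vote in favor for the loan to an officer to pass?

13

The loan to an officer requires four-fifths of the disinterested directors present (17 − 1 = 16).
4/5 of 16 = 12.80, rounded up to 13.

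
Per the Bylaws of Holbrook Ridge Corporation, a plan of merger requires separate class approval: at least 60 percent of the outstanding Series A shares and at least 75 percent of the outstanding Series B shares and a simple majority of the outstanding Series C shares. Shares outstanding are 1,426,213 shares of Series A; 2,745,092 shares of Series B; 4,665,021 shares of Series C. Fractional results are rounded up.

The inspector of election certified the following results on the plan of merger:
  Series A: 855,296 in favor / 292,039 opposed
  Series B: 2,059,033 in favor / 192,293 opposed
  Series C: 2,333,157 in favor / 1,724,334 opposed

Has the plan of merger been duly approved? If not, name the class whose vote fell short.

Not approved — the Series A shares did not give the required vote.

Series A: 3/5 of 1426213 = 855727.80, rounded up to 855728; 855,728 required, 855,296 in favor — not approved.
Series B: 3/4 of 2745092 = 2058819; 2,058,819 required, 2,059,033 in favor — approved.
Series C: a majority of 4665021 is 2332511; 2,332,511 required, 2,333,157 in favor — approved.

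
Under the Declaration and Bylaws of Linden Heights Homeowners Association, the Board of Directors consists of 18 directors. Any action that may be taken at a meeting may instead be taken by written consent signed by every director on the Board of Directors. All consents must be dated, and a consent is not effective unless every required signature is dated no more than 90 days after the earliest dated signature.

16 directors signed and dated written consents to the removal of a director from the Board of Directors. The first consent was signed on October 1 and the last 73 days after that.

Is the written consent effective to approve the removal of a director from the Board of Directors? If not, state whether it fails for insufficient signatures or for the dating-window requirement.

Not effective — insufficient signatures.

Signatures required: the unanimous vote of 18 — unanimous means all 18, so 18 needed; 16 signed. Insufficient.
Dating window: the latest signature is 73 days after the earliest; the limit is 90 days. Within the window.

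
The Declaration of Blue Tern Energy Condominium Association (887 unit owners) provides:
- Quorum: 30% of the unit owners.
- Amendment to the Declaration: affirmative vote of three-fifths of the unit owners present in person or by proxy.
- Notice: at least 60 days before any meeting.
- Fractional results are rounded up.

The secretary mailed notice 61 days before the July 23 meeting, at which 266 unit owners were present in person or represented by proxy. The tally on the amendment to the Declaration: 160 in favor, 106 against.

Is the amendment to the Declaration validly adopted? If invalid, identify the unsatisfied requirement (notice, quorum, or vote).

Invalid — quorum requirement not satisfied.

Notice: 61 days given; 60 required. Satisfied.
Quorum: 30% of 887 = 266.10, rounded up to 267; 266 present. Not satisfied.
Vote: requires three-fifths of those present (266); 3/5 of 266 = 159.60, rounded up to 160, so 160 needed; 160 in favor. Satisfied.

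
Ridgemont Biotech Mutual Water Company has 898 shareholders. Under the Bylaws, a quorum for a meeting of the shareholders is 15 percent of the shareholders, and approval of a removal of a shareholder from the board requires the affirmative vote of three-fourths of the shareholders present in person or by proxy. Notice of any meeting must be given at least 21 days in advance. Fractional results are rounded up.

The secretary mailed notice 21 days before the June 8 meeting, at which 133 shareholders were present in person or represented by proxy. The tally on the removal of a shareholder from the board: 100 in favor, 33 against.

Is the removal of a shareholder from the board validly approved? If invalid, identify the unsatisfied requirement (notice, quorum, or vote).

Notice: 21 days given; 21 required. Satisfied.
Quorum: 15% of 898 = 134.70, rounded up to 135; 133 present. Not satisfied.
Vote: requires three-fourths of those present (133); 3/4 of 133 = 99.75, rounded up to 100, so 100 needed; 100 in favor. Satisfied.

Invalid — quorum requirement not satisfied.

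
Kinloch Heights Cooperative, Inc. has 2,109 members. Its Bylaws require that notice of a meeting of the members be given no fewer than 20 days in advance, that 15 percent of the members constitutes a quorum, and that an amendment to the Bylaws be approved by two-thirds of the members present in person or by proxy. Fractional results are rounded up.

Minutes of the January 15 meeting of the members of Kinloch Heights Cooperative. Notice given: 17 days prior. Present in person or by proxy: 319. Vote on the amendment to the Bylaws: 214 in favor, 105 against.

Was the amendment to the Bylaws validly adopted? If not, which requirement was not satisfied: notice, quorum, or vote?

Notice: 17 days given; 20 required. Not satisfied.
Quorum: 15% of 2,109 = 316.35, rounded up to 317; 319 present. Satisfied.
Vote: requires two-thirds of those present (319); 2/3 of 319 = 212.67, rounded up to 213, so 213 needed; 214 in favor. Satisfied.

Invalid — notice requirement not satisfied.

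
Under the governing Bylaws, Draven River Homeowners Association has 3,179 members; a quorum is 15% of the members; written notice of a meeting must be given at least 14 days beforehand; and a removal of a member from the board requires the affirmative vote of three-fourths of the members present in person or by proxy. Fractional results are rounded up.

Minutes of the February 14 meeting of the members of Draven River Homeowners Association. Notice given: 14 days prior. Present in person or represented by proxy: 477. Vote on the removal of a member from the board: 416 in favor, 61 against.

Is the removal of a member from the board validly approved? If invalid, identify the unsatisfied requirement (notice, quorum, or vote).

Notice: 14 days given; 14 required. Satisfied.
Quorum: 15% of 3,179 = 476.85, rounded up to 477; 477 present. Satisfied.
Vote: requires three-fourths of those present (477); 3/4 of 477 = 357.75, rounded up to 358, so 358 needed; 416 in favor. Satisfied.

Valid — all requirements satisfied.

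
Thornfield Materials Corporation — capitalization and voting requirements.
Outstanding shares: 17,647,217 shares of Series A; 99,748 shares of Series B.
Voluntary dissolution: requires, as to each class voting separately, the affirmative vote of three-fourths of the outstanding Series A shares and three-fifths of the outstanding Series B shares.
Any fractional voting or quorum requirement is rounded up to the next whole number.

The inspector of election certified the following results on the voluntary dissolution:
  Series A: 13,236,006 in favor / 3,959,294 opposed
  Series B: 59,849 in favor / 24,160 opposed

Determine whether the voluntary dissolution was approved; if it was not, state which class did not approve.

Series A: 3/4 of 17647217 = 13235412.75, rounded up to 13235413; 13,235,413 required, 13,236,006 in favor — approved.
Series B: 3/5 of 99748 = 59848.80, rounded up to 59849; 59,849 required, 59,849 in favor — approved.

Approved — every class gave the required vote.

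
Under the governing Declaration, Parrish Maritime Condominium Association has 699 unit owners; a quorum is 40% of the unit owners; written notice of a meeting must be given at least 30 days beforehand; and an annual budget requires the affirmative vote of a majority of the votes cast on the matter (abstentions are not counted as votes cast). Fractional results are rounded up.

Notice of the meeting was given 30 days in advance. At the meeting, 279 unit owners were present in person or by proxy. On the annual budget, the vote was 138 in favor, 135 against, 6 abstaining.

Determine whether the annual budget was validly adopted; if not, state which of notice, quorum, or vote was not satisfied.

Invalid — quorum requirement not satisfied.

Notice: 30 days given; 30 required. Satisfied.
Quorum: 40% of 699 = 279.60, rounded up to 280; 279 present. Not satisfied.
Vote: requires a majority of the votes cast (279 − 6 abstaining = 273); a majority of 273 is 137, so 137 needed; 138 in favor. Satisfied.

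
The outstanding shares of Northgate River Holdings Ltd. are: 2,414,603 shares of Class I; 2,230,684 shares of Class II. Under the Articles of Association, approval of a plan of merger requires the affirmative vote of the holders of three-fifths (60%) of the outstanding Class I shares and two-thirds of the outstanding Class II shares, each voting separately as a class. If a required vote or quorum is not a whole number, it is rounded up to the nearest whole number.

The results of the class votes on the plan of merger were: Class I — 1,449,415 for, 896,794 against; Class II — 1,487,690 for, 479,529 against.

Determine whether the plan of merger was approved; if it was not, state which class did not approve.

Class I: 3/5 of 2414603 = 1448761.80, rounded up to 1448762; 1,448,762 required, 1,449,415 in favor — approved.
Class II: 2/3 of 2230684 = 1487122.67, rounded up to 1487123; 1,487,123 required, 1,487,690 in favor — approved.

Approved — every class gave the required vote.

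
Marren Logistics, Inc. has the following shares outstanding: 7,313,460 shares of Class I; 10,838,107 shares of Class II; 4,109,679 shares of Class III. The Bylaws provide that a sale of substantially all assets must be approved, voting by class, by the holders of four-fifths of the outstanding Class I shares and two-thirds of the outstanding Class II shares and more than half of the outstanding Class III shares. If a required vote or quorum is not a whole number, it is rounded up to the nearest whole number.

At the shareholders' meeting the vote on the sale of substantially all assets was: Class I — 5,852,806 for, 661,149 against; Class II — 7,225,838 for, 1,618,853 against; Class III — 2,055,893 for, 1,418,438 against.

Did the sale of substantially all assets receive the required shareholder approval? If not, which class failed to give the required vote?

Approved — every class gave the required vote.

Class I: 4/5 of 7313460 = 5850768; 5,850,768 required, 5,852,806 in favor — approved.
Class II: 2/3 of 10838107 = 7225404.67, rounded up to 7225405; 7,225,405 required, 7,225,838 in favor — approved.
Class III: a majority of 4109679 is 2054840; 2,054,840 required, 2,055,893 in favor — approved.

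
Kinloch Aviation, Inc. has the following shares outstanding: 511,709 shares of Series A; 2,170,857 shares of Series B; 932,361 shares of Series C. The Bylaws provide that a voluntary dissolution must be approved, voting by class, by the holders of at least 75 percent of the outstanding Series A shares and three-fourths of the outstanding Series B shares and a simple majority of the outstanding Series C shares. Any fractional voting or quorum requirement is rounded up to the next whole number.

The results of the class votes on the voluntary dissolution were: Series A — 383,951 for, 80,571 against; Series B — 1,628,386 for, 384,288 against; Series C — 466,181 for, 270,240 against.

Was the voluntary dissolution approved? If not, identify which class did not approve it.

Series A: 3/4 of 511709 = 383781.75, rounded up to 383782; 383,782 required, 383,951 in favor — approved.
Series B: 3/4 of 2170857 = 1628142.75, rounded up to 1628143; 1,628,143 required, 1,628,386 in favor — approved.
Series C: a majority of 932361 is 466181; 466,181 required, 466,181 in favor — approved.

Approved — every class gave the required vote.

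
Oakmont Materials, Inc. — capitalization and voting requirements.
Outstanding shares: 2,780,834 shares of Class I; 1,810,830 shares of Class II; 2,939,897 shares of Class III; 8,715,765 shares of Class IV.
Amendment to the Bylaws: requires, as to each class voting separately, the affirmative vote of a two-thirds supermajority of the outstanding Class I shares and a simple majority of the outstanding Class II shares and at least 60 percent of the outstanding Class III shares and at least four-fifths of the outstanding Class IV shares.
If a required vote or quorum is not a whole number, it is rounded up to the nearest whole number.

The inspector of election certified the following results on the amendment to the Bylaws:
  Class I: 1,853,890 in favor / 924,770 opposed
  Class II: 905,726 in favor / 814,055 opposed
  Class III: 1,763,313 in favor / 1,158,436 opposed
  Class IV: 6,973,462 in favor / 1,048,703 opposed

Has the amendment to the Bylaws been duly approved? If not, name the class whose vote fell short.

Class I: 2/3 of 2780834 = 1853889.33, rounded up to 1853890; 1,853,890 required, 1,853,890 in favor — approved.
Class II: a majority of 1810830 is 905416; 905,416 required, 905,726 in favor — approved.
Class III: 3/5 of 2939897 = 1763938.20, rounded up to 1763939; 1,763,939 required, 1,763,313 in favor — not approved.
Class IV: 4/5 of 8715765 = 6972612; 6,972,612 required, 6,973,462 in favor — approved.

Not approved — the Class III shares did not give the required vote.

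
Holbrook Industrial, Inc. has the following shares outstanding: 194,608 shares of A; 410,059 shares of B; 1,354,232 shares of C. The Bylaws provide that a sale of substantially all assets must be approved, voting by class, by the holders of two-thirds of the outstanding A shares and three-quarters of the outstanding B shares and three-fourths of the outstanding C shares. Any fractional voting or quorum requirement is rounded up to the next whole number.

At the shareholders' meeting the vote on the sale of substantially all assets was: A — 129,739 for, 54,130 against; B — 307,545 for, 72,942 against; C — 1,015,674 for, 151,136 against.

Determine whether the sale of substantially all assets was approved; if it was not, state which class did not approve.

A: 2/3 of 194608 = 129738.67, rounded up to 129739; 129,739 required, 129,739 in favor — approved.
B: 3/4 of 410059 = 307544.25, rounded up to 307545; 307,545 required, 307,545 in favor — approved.
C: 3/4 of 1354232 = 1015674; 1,015,674 required, 1,015,674 in favor — approved.

Approved — every class gave the required vote.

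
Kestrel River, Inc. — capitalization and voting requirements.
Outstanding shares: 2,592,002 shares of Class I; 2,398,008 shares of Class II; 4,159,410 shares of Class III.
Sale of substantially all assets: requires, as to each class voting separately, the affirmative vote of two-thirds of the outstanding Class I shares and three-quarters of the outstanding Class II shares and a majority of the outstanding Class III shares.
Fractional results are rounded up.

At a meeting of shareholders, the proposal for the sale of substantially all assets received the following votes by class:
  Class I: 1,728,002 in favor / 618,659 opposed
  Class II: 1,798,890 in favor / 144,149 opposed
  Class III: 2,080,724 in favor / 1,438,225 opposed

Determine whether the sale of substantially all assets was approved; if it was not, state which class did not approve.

Approved — every class gave the required vote.

Class I: 2/3 of 2592002 = 1728001.33, rounded up to 1728002; 1,728,002 required, 1,728,002 in favor — approved.
Class II: 3/4 of 2398008 = 1798506; 1,798,506 required, 1,798,890 in favor — approved.
Class III: a majority of 4159410 is 2079706; 2,079,706 required, 2,080,724 in favor — approved.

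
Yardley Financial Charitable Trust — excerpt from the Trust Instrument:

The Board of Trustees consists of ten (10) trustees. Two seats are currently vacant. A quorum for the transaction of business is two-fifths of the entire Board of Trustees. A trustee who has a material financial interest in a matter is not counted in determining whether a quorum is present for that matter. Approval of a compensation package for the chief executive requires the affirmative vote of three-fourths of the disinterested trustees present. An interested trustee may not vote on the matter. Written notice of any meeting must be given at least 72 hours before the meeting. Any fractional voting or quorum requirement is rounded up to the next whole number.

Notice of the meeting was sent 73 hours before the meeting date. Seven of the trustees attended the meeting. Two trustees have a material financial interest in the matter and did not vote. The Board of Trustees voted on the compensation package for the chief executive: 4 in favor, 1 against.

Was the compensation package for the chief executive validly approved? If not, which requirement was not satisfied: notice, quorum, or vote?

Valid — all requirements satisfied.

Notice: 73 hours given; 72 required (73 ≥ 72). Satisfied.
Quorum: 7 present, but the 2 interested trustees do not count, leaving 5. Quorum is 4. Satisfied.
Vote: the compensation package for the chief executive requires three-fourths of the disinterested trustees present (7 − 2 = 5). 3/4 of 5 = 3.75, rounded up to 4, so 4 affirmative votes are needed; 4 voted in favor. Satisfied.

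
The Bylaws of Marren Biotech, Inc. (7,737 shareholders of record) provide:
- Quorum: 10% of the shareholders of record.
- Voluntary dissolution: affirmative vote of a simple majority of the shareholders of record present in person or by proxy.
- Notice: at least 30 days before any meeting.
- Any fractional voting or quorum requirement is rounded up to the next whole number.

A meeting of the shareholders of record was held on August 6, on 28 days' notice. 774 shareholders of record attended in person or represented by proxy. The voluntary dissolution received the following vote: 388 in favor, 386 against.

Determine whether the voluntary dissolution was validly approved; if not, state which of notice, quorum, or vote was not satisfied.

Invalid — notice requirement not satisfied.

Notice: 28 days given; 30 required. Not satisfied.
Quorum: 10% of 7,737 = 773.70, rounded up to 774; 774 present. Satisfied.
Vote: requires a majority of those present (774); a majority of 774 is 388, so 388 needed; 388 in favor. Satisfied.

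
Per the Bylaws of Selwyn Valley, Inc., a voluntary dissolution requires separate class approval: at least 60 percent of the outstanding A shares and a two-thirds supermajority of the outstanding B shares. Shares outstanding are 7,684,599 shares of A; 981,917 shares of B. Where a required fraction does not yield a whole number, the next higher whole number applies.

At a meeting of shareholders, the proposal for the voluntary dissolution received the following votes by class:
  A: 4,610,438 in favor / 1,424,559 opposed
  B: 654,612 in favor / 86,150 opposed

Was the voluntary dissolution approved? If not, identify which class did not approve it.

A: 3/5 of 7684599 = 4610759.40, rounded up to 4610760; 4,610,760 required, 4,610,438 in favor — not approved.
B: 2/3 of 981917 = 654611.33, rounded up to 654612; 654,612 required, 654,612 in favor — approved.

Not approved — the A shares did not give the required vote.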